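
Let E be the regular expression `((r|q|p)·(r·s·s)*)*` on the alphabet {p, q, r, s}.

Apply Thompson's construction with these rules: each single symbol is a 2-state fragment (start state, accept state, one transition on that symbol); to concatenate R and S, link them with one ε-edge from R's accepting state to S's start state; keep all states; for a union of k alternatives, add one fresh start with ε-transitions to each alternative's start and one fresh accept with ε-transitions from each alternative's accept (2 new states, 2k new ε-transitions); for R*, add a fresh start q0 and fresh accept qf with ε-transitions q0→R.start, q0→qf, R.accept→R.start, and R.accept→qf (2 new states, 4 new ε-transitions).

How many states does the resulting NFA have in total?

Bottom-up over the parse tree:
Each of the 6 symbol leaves contributes a 2-state fragment.
  r|q|p — 8 states
  r·s·s — 6 states
  (r·s·s)* — 8 states
  (r|q|p)·(r·s·s)* — 16 states
  ((r|q|p)·(r·s·s)*)* — 18 states

18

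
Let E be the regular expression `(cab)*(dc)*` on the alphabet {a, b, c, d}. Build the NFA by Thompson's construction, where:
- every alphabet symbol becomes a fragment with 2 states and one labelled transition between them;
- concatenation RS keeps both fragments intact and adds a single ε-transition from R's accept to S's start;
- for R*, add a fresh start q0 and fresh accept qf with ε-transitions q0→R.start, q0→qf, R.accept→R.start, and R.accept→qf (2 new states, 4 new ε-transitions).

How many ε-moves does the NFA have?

Per subexpression:
Each of the 5 symbol leaves contributes 0 ε-transitions.
  cab : 2 ε-transitions
  (cab)* : 6 ε-transitions
  dc : 1 ε-transition
  (dc)* : 5 ε-transitions
  (cab)*(dc)* : 12 ε-transitions

12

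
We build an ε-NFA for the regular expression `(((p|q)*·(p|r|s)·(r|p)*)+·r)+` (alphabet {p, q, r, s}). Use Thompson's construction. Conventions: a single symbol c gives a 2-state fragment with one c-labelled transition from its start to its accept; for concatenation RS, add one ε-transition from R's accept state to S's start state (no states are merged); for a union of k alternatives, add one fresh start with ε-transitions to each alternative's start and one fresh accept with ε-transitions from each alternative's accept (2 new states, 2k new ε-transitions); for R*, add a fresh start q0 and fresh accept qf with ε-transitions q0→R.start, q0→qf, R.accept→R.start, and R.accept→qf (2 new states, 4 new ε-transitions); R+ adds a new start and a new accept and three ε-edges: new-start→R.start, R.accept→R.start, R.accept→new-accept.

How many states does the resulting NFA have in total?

30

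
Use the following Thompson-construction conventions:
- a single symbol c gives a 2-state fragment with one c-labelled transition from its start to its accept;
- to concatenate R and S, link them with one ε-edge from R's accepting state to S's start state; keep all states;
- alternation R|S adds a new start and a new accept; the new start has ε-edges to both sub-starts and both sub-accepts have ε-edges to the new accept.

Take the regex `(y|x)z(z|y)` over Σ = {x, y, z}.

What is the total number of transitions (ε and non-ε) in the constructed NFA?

Recursing over subexpressions:
Each of the 5 symbol leaves contributes 1 transition (1 symbol, 0 ε).
  y|x → 6 transitions (2 symbol, 4 ε)
  z|y → 6 transitions (2 symbol, 4 ε)
  (y|x)z(z|y) → 15 transitions (5 symbol, 10 ε)

15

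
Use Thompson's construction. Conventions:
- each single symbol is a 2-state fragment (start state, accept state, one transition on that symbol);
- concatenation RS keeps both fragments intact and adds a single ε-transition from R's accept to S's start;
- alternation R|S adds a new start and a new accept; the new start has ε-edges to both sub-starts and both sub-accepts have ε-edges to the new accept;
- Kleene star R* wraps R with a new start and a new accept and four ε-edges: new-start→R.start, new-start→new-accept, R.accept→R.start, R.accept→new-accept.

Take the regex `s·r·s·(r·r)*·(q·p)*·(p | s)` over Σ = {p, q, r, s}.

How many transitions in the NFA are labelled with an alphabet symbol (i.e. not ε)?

9

Building bottom-up:
Each of the 9 symbol leaves contributes exactly 1 symbol transition.
  r·r — 2 symbol transitions
  (r·r)* — 2 symbol transitions
  q·p — 2 symbol transitions
  (q·p)* — 2 symbol transitions
  p | s — 2 symbol transitions
  s·r·s·(r·r)*·(q·p)*·(p | s) — 9 symbol transitions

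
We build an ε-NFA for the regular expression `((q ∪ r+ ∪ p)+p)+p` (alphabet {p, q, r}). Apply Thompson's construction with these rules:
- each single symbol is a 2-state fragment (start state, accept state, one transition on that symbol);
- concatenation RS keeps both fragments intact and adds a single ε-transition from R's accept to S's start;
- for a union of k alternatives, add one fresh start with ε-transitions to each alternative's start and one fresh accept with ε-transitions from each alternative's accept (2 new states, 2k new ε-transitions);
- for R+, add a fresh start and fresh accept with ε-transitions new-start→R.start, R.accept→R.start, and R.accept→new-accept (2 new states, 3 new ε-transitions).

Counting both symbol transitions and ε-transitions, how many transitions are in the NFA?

22

Building bottom-up:
Each of the 5 symbol leaves contributes 1 transition (1 symbol, 0 ε).
  r+ — 4 transitions (1 symbol, 3 ε)
  q ∪ r+ ∪ p — 12 transitions (3 symbol, 9 ε)
  (q ∪ r+ ∪ p)+ — 15 transitions (3 symbol, 12 ε)
  (q ∪ r+ ∪ p)+p — 17 transitions (4 symbol, 13 ε)
  ((q ∪ r+ ∪ p)+p)+ — 20 transitions (4 symbol, 16 ε)
  ((q ∪ r+ ∪ p)+p)+p — 22 transitions (5 symbol, 17 ε)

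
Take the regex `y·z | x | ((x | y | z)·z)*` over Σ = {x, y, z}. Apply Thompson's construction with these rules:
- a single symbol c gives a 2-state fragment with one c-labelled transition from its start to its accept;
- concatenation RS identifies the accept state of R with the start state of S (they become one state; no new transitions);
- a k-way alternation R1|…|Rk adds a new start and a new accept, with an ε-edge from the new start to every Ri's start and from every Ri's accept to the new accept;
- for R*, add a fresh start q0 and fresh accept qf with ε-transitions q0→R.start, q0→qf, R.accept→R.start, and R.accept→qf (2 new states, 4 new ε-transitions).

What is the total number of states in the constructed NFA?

18

Bottom-up over the parse tree:
Each of the 7 symbol leaves contributes a 2-state fragment.
  y·z — 3 states
  x | y | z — 8 states
  (x | y | z)·z — 9 states
  ((x | y | z)·z)* — 11 states
  y·z | x | ((x | y | z)·z)* — 18 states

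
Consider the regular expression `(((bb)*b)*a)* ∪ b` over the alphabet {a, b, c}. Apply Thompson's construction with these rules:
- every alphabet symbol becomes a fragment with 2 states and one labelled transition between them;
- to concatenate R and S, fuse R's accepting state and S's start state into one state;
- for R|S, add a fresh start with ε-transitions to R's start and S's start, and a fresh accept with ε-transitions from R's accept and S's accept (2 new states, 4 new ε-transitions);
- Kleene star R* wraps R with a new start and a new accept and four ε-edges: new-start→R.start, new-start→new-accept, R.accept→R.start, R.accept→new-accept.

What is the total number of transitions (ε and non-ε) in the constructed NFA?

Recursing over subexpressions:
Each of the 5 symbol leaves contributes 1 transition (1 symbol, 0 ε).
  bb : 2 transitions (2 symbol, 0 ε)
  (bb)* : 6 transitions (2 symbol, 4 ε)
  (bb)*b : 7 transitions (3 symbol, 4 ε)
  ((bb)*b)* : 11 transitions (3 symbol, 8 ε)
  ((bb)*b)*a : 12 transitions (4 symbol, 8 ε)
  (((bb)*b)*a)* : 16 transitions (4 symbol, 12 ε)
  (((bb)*b)*a)* ∪ b : 21 transitions (5 symbol, 16 ε)

21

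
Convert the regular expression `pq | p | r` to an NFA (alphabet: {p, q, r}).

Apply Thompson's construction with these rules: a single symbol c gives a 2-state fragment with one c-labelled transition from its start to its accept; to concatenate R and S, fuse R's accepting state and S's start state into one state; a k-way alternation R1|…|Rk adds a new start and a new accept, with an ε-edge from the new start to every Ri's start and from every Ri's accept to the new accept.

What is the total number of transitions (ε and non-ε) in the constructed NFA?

10

Building bottom-up:
Each of the 4 symbol leaves contributes 1 transition (1 symbol, 0 ε).
  pq = 2 transitions (2 symbol, 0 ε)
  pq | p | r = 10 transitions (4 symbol, 6 ε)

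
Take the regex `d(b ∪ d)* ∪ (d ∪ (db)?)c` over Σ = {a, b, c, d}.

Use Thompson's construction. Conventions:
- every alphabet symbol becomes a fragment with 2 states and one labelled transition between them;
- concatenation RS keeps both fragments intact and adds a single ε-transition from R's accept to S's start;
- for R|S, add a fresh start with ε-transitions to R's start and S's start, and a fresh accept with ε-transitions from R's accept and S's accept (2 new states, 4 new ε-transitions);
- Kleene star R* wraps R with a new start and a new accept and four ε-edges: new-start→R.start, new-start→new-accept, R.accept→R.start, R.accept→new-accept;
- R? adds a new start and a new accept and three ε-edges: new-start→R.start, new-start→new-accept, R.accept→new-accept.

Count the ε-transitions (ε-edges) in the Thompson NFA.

22

Recursing over subexpressions:
Each of the 7 symbol leaves contributes 0 ε-transitions.
  b ∪ d : 4 ε-transitions
  (b ∪ d)* : 8 ε-transitions
  d(b ∪ d)* : 9 ε-transitions
  db : 1 ε-transition
  (db)? : 4 ε-transitions
  d ∪ (db)? : 8 ε-transitions
  (d ∪ (db)?)c : 9 ε-transitions
  d(b ∪ d)* ∪ (d ∪ (db)?)c : 22 ε-transitions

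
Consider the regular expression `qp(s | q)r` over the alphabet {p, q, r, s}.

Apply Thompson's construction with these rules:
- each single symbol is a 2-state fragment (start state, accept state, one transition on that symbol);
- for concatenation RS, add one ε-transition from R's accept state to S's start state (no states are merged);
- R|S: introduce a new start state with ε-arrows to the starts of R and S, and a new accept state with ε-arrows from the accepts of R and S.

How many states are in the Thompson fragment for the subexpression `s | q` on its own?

6

Fragment for `s | q`:
Each of the 2 symbol leaves contributes a 2-state fragment.
  s | q : 6 states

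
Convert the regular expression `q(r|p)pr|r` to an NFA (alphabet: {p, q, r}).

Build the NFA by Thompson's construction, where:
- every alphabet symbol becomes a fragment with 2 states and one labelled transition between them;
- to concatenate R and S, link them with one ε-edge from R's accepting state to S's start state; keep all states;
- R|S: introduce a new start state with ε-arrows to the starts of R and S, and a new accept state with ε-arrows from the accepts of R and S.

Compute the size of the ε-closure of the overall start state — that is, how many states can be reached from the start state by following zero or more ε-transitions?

Let C(F) = |ε-closure(F.start)| within fragment F, and note whether F accepts ε. Symbol fragments have C = 1 and do not accept ε. Then:
  r|p → new start ε-reaches every alternative's start; none of them accept ε, so the new accept is not reached: C = 1 + 1 + 1 = 3
  q(r|p)pr → same as the first factor's closure: C = 1
  q(r|p)pr|r → C = 1 + 1 + 1 = 3 (the new accept is not ε-reachable since no branch accepts ε)

3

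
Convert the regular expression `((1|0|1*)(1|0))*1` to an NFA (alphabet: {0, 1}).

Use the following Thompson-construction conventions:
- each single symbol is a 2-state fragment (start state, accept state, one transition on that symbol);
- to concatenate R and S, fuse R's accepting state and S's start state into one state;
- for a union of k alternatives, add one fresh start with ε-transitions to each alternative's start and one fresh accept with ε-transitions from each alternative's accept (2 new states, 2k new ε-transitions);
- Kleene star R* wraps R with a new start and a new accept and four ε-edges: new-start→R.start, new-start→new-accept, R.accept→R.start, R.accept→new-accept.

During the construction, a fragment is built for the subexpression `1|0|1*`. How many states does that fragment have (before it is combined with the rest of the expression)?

Fragment for `1|0|1*`:
Each of the 3 symbol leaves contributes a 2-state fragment.
  1* → 4 states
  1|0|1* → 10 states

10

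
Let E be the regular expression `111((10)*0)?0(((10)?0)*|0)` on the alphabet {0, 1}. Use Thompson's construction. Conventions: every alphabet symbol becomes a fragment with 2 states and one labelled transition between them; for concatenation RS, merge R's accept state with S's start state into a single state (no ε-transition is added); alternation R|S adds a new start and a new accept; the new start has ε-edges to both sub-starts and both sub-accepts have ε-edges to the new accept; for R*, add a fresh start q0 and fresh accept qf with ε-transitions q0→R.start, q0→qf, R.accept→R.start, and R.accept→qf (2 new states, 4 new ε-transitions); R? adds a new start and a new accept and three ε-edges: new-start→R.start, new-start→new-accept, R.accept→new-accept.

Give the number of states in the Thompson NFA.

Building bottom-up:
Each of the 11 symbol leaves contributes a 2-state fragment.
  10 : 3 states
  (10)* : 5 states
  (10)*0 : 6 states
  ((10)*0)? : 8 states
  10 : 3 states
  (10)? : 5 states
  (10)?0 : 6 states
  ((10)?0)* : 8 states
  ((10)?0)*|0 : 12 states
  111((10)*0)?0(((10)?0)*|0) : 23 states

23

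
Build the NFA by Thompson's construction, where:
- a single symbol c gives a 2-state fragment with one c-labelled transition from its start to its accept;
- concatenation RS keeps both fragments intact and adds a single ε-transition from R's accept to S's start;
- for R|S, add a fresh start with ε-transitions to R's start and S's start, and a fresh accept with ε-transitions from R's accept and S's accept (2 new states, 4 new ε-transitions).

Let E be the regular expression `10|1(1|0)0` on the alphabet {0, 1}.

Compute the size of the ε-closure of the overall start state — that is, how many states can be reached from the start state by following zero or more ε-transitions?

3

Compute the ε-closure size of each fragment's start state recursively; a symbol fragment's start has no outgoing ε-edge, so its closure is just itself (size 1).
  10 → same as the first factor's closure: |ε-closure| = 1
  1|0 → |ε-closure| = 1 + 1 + 1 = 3 (the new accept is not ε-reachable since no branch accepts ε)
  1(1|0)0 → |ε-closure| equals the left operand's closure size = 1 (its accept is not ε-reachable, so the closure stops there)
  10|1(1|0)0 → |ε-closure| = 1 + 1 + 1 = 3 (the new accept is not ε-reachable since no branch accepts ε)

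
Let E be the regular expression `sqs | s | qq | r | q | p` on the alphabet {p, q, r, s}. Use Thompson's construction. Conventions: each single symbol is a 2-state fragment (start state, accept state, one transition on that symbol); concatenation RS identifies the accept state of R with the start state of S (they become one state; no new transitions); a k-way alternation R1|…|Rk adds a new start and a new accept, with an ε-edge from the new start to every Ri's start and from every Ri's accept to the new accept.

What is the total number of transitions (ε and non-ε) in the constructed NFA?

21

Building bottom-up:
Each of the 9 symbol leaves contributes 1 transition (1 symbol, 0 ε).
  sqs → 3 transitions (3 symbol, 0 ε)
  qq → 2 transitions (2 symbol, 0 ε)
  sqs | s | qq | r | q | p → 21 transitions (9 symbol, 12 ε)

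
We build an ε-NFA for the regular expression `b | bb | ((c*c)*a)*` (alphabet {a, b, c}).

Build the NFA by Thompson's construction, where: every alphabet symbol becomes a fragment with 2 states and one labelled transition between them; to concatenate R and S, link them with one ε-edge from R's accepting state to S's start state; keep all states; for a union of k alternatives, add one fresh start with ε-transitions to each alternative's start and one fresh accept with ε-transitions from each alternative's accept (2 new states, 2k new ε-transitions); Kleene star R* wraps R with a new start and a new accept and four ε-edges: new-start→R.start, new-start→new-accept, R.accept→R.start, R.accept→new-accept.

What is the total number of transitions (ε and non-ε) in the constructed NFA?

Per subexpression:
Each of the 6 symbol leaves contributes 1 transition (1 symbol, 0 ε).
  bb = 3 transitions (2 symbol, 1 ε)
  c* = 5 transitions (1 symbol, 4 ε)
  c*c = 7 transitions (2 symbol, 5 ε)
  (c*c)* = 11 transitions (2 symbol, 9 ε)
  (c*c)*a = 13 transitions (3 symbol, 10 ε)
  ((c*c)*a)* = 17 transitions (3 symbol, 14 ε)
  b | bb | ((c*c)*a)* = 27 transitions (6 symbol, 21 ε)

27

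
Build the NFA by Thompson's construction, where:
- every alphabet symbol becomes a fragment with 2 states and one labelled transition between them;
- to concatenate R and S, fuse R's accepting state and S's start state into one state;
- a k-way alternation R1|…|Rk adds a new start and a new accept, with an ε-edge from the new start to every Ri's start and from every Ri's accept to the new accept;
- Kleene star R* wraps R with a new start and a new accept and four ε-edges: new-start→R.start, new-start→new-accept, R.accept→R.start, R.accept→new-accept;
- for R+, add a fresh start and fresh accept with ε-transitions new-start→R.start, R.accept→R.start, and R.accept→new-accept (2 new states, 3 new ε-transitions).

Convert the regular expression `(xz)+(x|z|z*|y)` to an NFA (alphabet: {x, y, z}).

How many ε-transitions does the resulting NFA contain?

15

Per subexpression:
Each of the 6 symbol leaves contributes 0 ε-transitions.
  xz : 0 ε-transitions
  (xz)+ : 3 ε-transitions
  z* : 4 ε-transitions
  x|z|z*|y : 12 ε-transitions
  (xz)+(x|z|z*|y) : 15 ε-transitions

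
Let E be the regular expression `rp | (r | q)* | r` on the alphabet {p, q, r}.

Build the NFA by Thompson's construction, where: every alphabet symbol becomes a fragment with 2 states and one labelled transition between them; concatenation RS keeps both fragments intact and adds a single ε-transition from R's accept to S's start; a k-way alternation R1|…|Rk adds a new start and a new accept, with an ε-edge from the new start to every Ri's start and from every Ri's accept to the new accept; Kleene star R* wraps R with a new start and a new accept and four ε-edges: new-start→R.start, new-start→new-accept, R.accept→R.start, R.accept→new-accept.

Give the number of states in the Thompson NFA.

Bottom-up over the parse tree:
Each of the 5 symbol leaves contributes a 2-state fragment.
  rp = 4 states
  r | q = 6 states
  (r | q)* = 8 states
  rp | (r | q)* | r = 16 states

16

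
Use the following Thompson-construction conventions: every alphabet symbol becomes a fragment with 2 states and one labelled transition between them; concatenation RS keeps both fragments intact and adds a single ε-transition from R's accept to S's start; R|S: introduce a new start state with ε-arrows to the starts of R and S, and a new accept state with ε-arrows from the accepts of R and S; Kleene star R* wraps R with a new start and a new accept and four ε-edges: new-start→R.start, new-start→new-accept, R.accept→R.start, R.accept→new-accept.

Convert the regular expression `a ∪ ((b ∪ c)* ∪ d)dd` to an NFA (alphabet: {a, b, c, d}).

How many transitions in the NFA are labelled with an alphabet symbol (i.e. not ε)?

6

Building bottom-up:
Each of the 6 symbol leaves contributes exactly 1 symbol transition.
  b ∪ c → 2 symbol transitions
  (b ∪ c)* → 2 symbol transitions
  (b ∪ c)* ∪ d → 3 symbol transitions
  ((b ∪ c)* ∪ d)dd → 5 symbol transitions
  a ∪ ((b ∪ c)* ∪ d)dd → 6 symbol transitions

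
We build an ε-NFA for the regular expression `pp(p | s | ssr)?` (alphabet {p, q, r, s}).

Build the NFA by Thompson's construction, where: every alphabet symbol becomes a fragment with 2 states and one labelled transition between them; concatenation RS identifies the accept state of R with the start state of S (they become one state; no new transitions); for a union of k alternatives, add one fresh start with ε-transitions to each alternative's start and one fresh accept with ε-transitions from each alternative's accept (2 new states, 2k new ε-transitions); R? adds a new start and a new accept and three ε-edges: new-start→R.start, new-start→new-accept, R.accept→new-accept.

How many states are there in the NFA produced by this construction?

14

Bottom-up over the parse tree:
Each of the 7 symbol leaves contributes a 2-state fragment.
  ssr : 4 states
  p | s | ssr : 10 states
  (p | s | ssr)? : 12 states
  pp(p | s | ssr)? : 14 states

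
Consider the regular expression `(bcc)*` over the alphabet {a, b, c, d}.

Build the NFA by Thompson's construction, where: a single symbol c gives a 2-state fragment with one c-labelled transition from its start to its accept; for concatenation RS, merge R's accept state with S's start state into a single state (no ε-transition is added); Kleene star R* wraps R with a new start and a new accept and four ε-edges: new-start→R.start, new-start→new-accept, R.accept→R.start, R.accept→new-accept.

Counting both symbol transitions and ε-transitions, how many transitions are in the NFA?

7

By structural recursion:
Each of the 3 symbol leaves contributes 1 transition (1 symbol, 0 ε).
  bcc = 3 transitions (3 symbol, 0 ε)
  (bcc)* = 7 transitions (3 symbol, 4 ε)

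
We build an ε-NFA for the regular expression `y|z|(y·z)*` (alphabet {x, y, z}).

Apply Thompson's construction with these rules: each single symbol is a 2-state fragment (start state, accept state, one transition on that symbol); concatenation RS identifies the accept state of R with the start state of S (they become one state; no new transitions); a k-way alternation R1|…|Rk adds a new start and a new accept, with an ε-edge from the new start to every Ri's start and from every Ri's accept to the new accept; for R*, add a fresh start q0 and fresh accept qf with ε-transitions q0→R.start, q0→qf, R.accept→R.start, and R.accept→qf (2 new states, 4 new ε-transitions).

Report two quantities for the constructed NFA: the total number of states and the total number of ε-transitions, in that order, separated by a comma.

11, 10

Recursing over subexpressions:
Each of the 4 symbol leaves contributes 2 states and 0 ε-transitions.
  y·z : 3 states, 0 ε-transitions
  (y·z)* : 5 states, 4 ε-transitions
  y|z|(y·z)* : 11 states, 10 ε-transitions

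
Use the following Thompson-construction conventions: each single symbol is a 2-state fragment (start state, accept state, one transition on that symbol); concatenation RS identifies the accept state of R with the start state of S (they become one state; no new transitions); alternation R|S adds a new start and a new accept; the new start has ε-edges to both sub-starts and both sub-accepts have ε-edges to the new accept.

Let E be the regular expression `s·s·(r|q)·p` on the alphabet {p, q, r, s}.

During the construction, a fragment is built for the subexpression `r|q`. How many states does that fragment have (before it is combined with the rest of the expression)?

Fragment for `r|q`:
Each of the 2 symbol leaves contributes a 2-state fragment.
  r|q : 6 states

6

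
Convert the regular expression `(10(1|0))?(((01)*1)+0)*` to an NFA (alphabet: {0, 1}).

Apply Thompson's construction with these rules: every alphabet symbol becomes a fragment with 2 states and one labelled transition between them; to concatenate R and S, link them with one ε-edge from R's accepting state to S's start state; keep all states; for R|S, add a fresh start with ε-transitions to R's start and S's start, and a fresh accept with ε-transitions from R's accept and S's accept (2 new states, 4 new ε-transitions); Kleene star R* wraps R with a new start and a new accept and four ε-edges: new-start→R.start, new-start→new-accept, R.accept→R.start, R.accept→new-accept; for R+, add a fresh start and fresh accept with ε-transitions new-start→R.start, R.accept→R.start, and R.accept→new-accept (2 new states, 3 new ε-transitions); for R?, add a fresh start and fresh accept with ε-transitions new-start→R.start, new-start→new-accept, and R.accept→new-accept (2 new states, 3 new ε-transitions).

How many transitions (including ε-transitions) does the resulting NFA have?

By structural recursion:
Each of the 8 symbol leaves contributes 1 transition (1 symbol, 0 ε).
  1|0 → 6 transitions (2 symbol, 4 ε)
  10(1|0) → 10 transitions (4 symbol, 6 ε)
  (10(1|0))? → 13 transitions (4 symbol, 9 ε)
  01 → 3 transitions (2 symbol, 1 ε)
  (01)* → 7 transitions (2 symbol, 5 ε)
  (01)*1 → 9 transitions (3 symbol, 6 ε)
  ((01)*1)+ → 12 transitions (3 symbol, 9 ε)
  ((01)*1)+0 → 14 transitions (4 symbol, 10 ε)
  (((01)*1)+0)* → 18 transitions (4 symbol, 14 ε)
  (10(1|0))?(((01)*1)+0)* → 32 transitions (8 symbol, 24 ε)

32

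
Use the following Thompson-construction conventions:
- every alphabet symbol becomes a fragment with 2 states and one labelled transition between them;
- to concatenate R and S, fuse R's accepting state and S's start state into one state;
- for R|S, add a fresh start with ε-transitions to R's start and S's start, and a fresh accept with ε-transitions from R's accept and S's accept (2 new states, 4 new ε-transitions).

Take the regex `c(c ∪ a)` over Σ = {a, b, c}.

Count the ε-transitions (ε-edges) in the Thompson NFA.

Building bottom-up:
Each of the 3 symbol leaves contributes 0 ε-transitions.
  c ∪ a → 4 ε-transitions
  c(c ∪ a) → 4 ε-transitions

4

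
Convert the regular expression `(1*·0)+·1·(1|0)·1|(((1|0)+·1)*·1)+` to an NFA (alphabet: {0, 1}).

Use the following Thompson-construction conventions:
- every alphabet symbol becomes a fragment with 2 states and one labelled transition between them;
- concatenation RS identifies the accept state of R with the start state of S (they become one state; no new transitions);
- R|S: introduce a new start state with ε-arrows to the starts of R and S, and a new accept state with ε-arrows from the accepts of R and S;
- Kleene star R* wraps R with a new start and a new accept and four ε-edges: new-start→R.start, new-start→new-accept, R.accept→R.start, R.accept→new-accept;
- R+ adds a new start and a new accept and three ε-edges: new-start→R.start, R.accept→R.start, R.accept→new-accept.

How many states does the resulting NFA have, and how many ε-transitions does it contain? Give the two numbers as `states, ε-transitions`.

30, 29

Per subexpression:
Each of the 10 symbol leaves contributes 2 states and 0 ε-transitions.
  1* : 4 states, 4 ε-transitions
  1*·0 : 5 states, 4 ε-transitions
  (1*·0)+ : 7 states, 7 ε-transitions
  1|0 : 6 states, 4 ε-transitions
  (1*·0)+·1·(1|0)·1 : 14 states, 11 ε-transitions
  1|0 : 6 states, 4 ε-transitions
  (1|0)+ : 8 states, 7 ε-transitions
  (1|0)+·1 : 9 states, 7 ε-transitions
  ((1|0)+·1)* : 11 states, 11 ε-transitions
  ((1|0)+·1)*·1 : 12 states, 11 ε-transitions
  (((1|0)+·1)*·1)+ : 14 states, 14 ε-transitions
  (1*·0)+·1·(1|0)·1|(((1|0)+·1)*·1)+ : 30 states, 29 ε-transitions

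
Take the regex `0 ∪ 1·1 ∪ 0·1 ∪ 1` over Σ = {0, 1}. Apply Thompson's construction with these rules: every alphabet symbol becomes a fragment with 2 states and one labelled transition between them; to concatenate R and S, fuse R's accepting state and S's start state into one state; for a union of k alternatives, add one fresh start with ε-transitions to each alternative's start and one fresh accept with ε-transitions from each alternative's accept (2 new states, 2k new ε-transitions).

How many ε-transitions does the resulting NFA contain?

8

Recursing over subexpressions:
Each of the 6 symbol leaves contributes 0 ε-transitions.
  1·1 → 0 ε-transitions
  0·1 → 0 ε-transitions
  0 ∪ 1·1 ∪ 0·1 ∪ 1 → 8 ε-transitions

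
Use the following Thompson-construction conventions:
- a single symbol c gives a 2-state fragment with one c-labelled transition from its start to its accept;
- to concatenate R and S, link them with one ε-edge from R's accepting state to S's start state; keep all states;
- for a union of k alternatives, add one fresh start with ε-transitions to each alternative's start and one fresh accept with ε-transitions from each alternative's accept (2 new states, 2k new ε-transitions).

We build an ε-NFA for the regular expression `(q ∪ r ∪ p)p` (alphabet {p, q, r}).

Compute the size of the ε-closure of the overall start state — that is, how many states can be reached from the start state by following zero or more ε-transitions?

4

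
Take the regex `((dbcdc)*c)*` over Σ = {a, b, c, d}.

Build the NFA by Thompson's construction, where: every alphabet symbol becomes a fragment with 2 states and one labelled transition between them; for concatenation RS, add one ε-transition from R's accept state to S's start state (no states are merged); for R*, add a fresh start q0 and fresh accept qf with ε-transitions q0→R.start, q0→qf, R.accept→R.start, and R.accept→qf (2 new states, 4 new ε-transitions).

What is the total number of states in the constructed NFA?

16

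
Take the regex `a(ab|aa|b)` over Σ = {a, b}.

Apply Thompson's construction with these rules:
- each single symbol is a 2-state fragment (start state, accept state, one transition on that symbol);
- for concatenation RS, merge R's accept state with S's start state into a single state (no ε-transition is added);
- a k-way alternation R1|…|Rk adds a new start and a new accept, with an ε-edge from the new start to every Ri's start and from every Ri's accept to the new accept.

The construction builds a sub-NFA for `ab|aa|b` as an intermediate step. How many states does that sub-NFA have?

Fragment for `ab|aa|b`:
Each of the 5 symbol leaves contributes a 2-state fragment.
  ab → 3 states
  aa → 3 states
  ab|aa|b → 10 states

10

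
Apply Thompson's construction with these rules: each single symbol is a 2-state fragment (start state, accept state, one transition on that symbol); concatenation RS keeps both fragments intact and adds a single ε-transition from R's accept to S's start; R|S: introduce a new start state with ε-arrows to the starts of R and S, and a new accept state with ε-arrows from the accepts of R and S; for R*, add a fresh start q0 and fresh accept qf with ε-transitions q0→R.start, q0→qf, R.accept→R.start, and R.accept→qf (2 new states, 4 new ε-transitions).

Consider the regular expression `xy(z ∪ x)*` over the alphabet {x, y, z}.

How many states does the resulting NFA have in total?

12

Per subexpression:
Each of the 4 symbol leaves contributes a 2-state fragment.
  z ∪ x — 6 states
  (z ∪ x)* — 8 states
  xy(z ∪ x)* — 12 states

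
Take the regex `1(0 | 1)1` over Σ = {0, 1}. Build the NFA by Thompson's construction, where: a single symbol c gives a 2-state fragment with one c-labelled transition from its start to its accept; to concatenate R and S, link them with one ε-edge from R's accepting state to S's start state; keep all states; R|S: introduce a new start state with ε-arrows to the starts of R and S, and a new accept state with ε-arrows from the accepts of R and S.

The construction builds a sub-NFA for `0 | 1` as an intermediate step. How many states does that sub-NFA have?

Fragment for `0 | 1`:
Each of the 2 symbol leaves contributes a 2-state fragment.
  0 | 1 — 6 states

6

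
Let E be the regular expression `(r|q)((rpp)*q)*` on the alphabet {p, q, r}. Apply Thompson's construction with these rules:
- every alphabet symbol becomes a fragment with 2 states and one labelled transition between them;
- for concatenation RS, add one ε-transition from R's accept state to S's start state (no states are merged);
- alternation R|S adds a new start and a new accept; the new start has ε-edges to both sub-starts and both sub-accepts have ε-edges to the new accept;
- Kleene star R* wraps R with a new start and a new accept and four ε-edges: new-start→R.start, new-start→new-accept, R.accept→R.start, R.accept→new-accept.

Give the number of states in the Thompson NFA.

Per subexpression:
Each of the 6 symbol leaves contributes a 2-state fragment.
  r|q : 6 states
  rpp : 6 states
  (rpp)* : 8 states
  (rpp)*q : 10 states
  ((rpp)*q)* : 12 states
  (r|q)((rpp)*q)* : 18 states

18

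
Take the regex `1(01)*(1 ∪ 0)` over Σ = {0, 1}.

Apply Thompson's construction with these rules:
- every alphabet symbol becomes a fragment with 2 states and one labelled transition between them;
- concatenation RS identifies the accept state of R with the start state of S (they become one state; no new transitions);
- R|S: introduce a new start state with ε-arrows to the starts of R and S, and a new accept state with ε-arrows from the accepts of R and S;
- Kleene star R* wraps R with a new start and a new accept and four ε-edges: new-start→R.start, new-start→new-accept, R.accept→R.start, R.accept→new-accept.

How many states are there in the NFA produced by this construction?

11

Per subexpression:
Each of the 5 symbol leaves contributes a 2-state fragment.
  01 = 3 states
  (01)* = 5 states
  1 ∪ 0 = 6 states
  1(01)*(1 ∪ 0) = 11 states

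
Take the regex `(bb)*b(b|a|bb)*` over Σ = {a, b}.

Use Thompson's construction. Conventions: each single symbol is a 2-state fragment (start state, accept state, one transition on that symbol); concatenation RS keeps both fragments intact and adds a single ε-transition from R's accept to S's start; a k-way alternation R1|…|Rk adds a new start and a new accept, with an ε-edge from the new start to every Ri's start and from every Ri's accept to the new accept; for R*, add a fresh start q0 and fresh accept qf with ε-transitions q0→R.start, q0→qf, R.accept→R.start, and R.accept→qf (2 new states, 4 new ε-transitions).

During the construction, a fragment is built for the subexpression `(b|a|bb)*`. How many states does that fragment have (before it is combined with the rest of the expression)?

12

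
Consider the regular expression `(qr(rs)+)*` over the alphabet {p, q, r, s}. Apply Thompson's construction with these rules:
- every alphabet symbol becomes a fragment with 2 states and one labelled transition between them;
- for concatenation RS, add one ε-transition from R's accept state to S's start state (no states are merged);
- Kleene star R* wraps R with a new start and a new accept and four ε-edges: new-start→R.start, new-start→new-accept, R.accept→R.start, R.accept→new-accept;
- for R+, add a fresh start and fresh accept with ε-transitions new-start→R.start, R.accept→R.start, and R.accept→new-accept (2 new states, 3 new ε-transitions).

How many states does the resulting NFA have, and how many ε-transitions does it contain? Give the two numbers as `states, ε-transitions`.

Bottom-up over the parse tree:
Each of the 4 symbol leaves contributes 2 states and 0 ε-transitions.
  rs : 4 states, 1 ε-transition
  (rs)+ : 6 states, 4 ε-transitions
  qr(rs)+ : 10 states, 6 ε-transitions
  (qr(rs)+)* : 12 states, 10 ε-transitions

12, 10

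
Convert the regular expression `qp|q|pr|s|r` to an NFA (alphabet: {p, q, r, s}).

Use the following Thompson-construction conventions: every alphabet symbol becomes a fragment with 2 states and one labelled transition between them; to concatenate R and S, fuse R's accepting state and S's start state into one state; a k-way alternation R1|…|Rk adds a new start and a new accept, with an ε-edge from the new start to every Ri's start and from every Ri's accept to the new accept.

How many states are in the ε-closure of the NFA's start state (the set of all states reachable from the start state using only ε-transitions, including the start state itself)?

6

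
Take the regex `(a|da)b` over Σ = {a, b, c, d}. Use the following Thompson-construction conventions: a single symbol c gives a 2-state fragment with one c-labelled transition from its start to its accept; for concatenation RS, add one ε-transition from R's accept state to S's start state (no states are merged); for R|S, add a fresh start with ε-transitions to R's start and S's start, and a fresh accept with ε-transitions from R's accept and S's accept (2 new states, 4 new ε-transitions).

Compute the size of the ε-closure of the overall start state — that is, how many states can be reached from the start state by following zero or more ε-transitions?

3

Compute the ε-closure size of each fragment's start state recursively; a symbol fragment's start has no outgoing ε-edge, so its closure is just itself (size 1).
  da — same as the first factor's closure: |ε-closure| = 1
  a|da — |ε-closure| = 1 + 1 + 1 = 3 (the new accept is not ε-reachable since no branch accepts ε)
  (a|da)b — same as the first factor's closure: |ε-closure| = 3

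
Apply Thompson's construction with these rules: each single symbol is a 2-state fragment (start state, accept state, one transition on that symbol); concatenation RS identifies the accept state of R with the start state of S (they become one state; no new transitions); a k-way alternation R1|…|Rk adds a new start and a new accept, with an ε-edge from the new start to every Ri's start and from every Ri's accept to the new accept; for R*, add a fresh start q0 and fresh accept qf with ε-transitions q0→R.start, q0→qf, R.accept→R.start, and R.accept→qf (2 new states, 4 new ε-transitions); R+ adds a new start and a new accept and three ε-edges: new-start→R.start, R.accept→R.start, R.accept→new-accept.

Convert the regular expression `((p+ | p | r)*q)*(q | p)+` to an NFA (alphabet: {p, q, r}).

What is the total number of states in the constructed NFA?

22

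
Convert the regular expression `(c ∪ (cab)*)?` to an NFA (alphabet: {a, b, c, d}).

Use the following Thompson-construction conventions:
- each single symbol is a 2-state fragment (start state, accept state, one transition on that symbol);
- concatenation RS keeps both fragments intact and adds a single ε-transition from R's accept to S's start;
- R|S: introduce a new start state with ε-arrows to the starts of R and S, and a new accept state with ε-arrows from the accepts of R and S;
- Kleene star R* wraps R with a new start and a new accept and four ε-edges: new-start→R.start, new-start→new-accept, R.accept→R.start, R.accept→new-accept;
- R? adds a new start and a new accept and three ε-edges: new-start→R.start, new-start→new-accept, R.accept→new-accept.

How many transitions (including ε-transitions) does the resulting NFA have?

17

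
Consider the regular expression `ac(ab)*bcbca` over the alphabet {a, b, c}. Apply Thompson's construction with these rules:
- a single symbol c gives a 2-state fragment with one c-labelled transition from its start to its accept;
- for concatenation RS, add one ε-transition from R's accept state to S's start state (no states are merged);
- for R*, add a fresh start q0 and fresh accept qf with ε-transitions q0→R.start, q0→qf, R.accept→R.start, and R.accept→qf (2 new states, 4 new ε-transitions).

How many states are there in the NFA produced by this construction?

20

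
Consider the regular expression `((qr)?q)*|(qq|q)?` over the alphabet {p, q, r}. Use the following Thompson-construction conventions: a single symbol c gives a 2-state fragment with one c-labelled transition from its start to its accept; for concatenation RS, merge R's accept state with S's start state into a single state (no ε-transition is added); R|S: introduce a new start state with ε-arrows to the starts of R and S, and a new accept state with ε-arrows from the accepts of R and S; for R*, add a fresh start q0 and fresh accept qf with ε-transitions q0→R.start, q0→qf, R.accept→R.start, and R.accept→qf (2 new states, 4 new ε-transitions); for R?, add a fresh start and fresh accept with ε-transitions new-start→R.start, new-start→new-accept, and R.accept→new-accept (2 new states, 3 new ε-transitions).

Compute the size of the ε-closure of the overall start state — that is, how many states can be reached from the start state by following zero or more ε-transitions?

Work bottom-up. For each fragment F, track |ε-closure(F.start)| and whether F's accept lies in that closure (i.e. whether F accepts ε). A single-symbol fragment has closure size 1 and does not accept ε.
  qr — same as the first factor's closure: |closure| = 1
  (qr)? — new start has ε-edges to the inner start and to the new accept, so |closure| = 2 + 1 = 3
  (qr)?q — the left operand accepts ε, so the closure extends into the next operand (the shared merged state is already counted); |closure| = 3 + (1−1) = 3
  ((qr)?q)* — the star's fresh start ε-reaches both the body's start and the fresh accept: |closure| = 2 + 3 = 5
  qq — same as the first factor's closure: |closure| = 1
  qq|q — |closure| = 1 + 1 + 1 = 3 (the new accept is not ε-reachable since no branch accepts ε)
  (qq|q)? — |closure| = 1 (new start) + 3 (body) + 1 (new accept, via ε) = 5
  ((qr)?q)*|(qq|q)? — new start ε-reaches every alternative's start; at least one alternative accepts ε, so the union's new accept is reached too: |closure| = 1 + 5 + 5 + 1 = 12

12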